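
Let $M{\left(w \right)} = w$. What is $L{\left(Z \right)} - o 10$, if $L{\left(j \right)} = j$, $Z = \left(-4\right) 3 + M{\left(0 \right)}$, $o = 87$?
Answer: $-882$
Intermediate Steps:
$Z = -12$ ($Z = \left(-4\right) 3 + 0 = -12 + 0 = -12$)
$L{\left(Z \right)} - o 10 = -12 - 87 \cdot 10 = -12 - 870 = -882$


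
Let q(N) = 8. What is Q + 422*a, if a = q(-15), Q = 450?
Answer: 3826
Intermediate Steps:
a = 8
Q + 422*a = 450 + 422*8 = 450 + 3376 = 3826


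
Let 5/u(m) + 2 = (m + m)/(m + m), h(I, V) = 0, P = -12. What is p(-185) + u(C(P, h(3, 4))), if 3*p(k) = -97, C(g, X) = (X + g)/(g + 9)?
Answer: -112/3 ≈ -37.333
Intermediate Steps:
C(g, X) = (X + g)/(9 + g)
u(m) = -5 (u(m) = 5/(-2 + (m + m)/(m + m)) = 5/(-2 + (2*m)/((2*m))) = 5/(-2 + (2*m)*(1/(2*m))) = 5/(-2 + 1) = 5/(-1) = 5*(-1) = -5)
p(k) = -97/3 (p(k) = (⅓)*(-97) = -97/3)
p(-185) + u(C(P, h(3, 4))) = -97/3 - 5 = -112/3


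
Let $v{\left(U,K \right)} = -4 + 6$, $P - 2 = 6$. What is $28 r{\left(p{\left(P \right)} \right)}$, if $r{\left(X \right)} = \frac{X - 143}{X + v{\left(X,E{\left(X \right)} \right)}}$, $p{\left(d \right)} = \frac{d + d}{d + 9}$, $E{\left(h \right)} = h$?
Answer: $- \frac{6762}{5} \approx -1352.4$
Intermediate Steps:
$P = 8$ ($P = 2 + 6 = 8$)
$v{\left(U,K \right)} = 2$
$p{\left(d \right)} = \frac{2 d}{9 + d}$
$r{\left(X \right)} = \frac{-143 + X}{2 + X}$ ($r{\left(X \right)} = \frac{X - 143}{X + 2} = \frac{-143 + X}{2 + X}$)
$28 r{\left(p{\left(P \right)} \right)} = 28 \frac{-143 + 2 \cdot 8 \frac{1}{9 + 8}}{2 + 2 \cdot 8 \frac{1}{9 + 8}} = 28 \frac{-143 + 2 \cdot 8 \cdot \frac{1}{17}}{2 + 2 \cdot 8 \cdot \frac{1}{17}} = 28 \frac{-143 + \frac{16}{17}}{2 + \frac{16}{17}} = 28 \frac{1}{\frac{50}{17}} \left(- \frac{2415}{17}\right) = 28 \cdot \frac{17}{50} \left(- \frac{2415}{17}\right) = 28 \left(- \frac{483}{10}\right) = - \frac{6762}{5}$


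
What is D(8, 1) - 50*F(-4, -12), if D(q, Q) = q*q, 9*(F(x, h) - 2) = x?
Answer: -124/9 ≈ -13.778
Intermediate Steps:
F(x, h) = 2 + x/9
D(q, Q) = q**2
D(8, 1) - 50*F(-4, -12) = 8**2 - 50*(2 + (1/9)*(-4)) = 64 - 50*(2 - 4/9) = 64 - 50*14/9 = 64 - 700/9 = -124/9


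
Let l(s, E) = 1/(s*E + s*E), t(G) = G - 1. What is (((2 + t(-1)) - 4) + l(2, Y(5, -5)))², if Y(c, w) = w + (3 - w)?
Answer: 2209/144 ≈ 15.340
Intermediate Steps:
Y(c, w) = 3
t(G) = -1 + G
l(s, E) = 1/(2*E*s) (l(s, E) = 1/(E*s + E*s) = 1/(2*E*s))
(((2 + t(-1)) - 4) + l(2, Y(5, -5)))² = (((2 + (-1 - 1)) - 4) + (½)/(3*2))² = (((2 - 2) - 4) + (½)*(⅓)*(½))² = ((0 - 4) + 1/12)² = (-4 + 1/12)² = (-47/12)² = 2209/144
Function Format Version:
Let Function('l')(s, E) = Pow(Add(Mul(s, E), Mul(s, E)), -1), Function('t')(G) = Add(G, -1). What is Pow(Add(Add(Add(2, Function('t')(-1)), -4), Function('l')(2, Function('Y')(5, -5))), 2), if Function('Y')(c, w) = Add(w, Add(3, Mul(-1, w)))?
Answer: Rational(2209, 144) ≈ 15.340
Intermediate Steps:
Function('Y')(c, w) = 3
Function('t')(G) = Add(-1, G)
Function('l')(s, E) = Mul(Rational(1, 2), Pow(E, -1), Pow(s, -1)) (Function('l')(s, E) = Pow(Add(Mul(E, s), Mul(E, s)), -1) = Pow(Mul(2, E, s), -1) = Mul(Rational(1, 2), Pow(E, -1), Pow(s, -1)))
Pow(Add(Add(Add(2, Function('t')(-1)), -4), Function('l')(2, Function('Y')(5, -5))), 2) = Pow(Add(Add(Add(2, Add(-1, -1)), -4), Mul(Rational(1, 2), Pow(3, -1), Pow(2, -1))), 2) = Pow(Add(Add(Add(2, -2), -4), Mul(Rational(1, 2), Rational(1, 3), Rational(1, 2))), 2) = Pow(Add(Add(0, -4), Rational(1, 12)), 2) = Pow(Add(-4, Rational(1, 12)), 2) = Pow(Rational(-47, 12), 2) = Rational(2209, 144)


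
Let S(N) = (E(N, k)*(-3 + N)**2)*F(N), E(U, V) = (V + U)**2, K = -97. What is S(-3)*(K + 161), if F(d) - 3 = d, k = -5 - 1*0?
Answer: 0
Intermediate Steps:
k = -5 (k = -5 + 0 = -5)
E(U, V) = (U + V)**2
F(d) = 3 + d
S(N) = (-5 + N)**2*(-3 + N)**2*(3 + N) (S(N) = ((N - 5)**2*(-3 + N)**2)*(3 + N) = ((-5 + N)**2*(-3 + N)**2)*(3 + N) = (-5 + N)**2*(-3 + N)**2*(3 + N))
S(-3)*(K + 161) = ((-5 - 3)**2*(-3 - 3)**2*(3 - 3))*(-97 + 161) = ((-8)**2*(-6)**2*0)*64 = (64*36*0)*64 = 0*64 = 0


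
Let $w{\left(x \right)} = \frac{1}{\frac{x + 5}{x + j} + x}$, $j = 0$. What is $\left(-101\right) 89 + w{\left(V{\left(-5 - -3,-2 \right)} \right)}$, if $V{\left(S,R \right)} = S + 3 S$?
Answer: $- \frac{548337}{61} \approx -8989.1$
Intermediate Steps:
$V{\left(S,R \right)} = 4 S$
$w{\left(x \right)} = \frac{1}{x + \frac{5 + x}{x}}$ ($w{\left(x \right)} = \frac{1}{\frac{x + 5}{x + 0} + x} = \frac{1}{\frac{5 + x}{x} + x} = \frac{1}{x + \frac{5 + x}{x}}$)
$\left(-101\right) 89 + w{\left(V{\left(-5 - -3,-2 \right)} \right)} = \left(-101\right) 89 + \frac{4 \left(-5 - -3\right)}{5 + 4 \left(-5 - -3\right) + \left(4 \left(-5 - -3\right)\right)^{2}} = -8989 + \frac{4 \left(-5 + 3\right)}{5 + 4 \left(-5 + 3\right) + \left(4 \left(-5 + 3\right)\right)^{2}} = -8989 + \frac{4 \left(-2\right)}{5 + 4 \left(-2\right) + \left(4 \left(-2\right)\right)^{2}} = -8989 - \frac{8}{5 - 8 + \left(-8\right)^{2}} = -8989 - \frac{8}{5 - 8 + 64} = -8989 - \frac{8}{61} = - \frac{548337}{61}$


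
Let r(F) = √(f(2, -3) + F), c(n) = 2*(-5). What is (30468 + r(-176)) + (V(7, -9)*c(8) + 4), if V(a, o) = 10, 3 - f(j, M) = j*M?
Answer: 30372 + I*√167 ≈ 30372.0 + 12.923*I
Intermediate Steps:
f(j, M) = 3 - M*j (f(j, M) = 3 - j*M = 3 - M*j)
c(n) = -10
r(F) = √(9 + F) (r(F) = √((3 - 1*(-3)*2) + F) = √((3 + 6) + F) = √(9 + F))
(30468 + r(-176)) + (V(7, -9)*c(8) + 4) = (30468 + √(9 - 176)) + (10*(-10) + 4) = (30468 + √(-167)) + (-100 + 4) = (30468 + I*√167) - 96 = 30372 + I*√167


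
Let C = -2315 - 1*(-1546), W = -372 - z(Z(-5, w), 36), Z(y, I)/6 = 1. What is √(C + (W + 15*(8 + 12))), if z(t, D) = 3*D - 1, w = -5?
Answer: 2*I*√237 ≈ 30.79*I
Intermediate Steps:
Z(y, I) = 6 (Z(y, I) = 6*1 = 6)
z(t, D) = -1 + 3*D
W = -479 (W = -372 - (-1 + 3*36) = -372 - (-1 + 108) = -372 - 1*107 = -372 - 107 = -479)
C = -769 (C = -2315 + 1546 = -769)
√(C + (W + 15*(8 + 12))) = √(-769 + (-479 + 15*(8 + 12))) = √(-769 + (-479 + 15*20)) = √(-769 + (-479 + 300)) = √(-769 - 179) = √(-948) = 2*I*√237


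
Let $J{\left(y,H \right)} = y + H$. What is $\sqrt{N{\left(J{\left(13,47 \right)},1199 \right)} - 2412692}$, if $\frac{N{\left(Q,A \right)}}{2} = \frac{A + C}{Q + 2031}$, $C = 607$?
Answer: $\frac{8 i \sqrt{18314166385}}{697} \approx 1553.3 i$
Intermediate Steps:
$J{\left(y,H \right)} = H + y$
$N{\left(Q,A \right)} = \frac{2 \left(607 + A\right)}{2031 + Q}$ ($N{\left(Q,A \right)} = 2 \frac{A + 607}{Q + 2031} = 2 \frac{607 + A}{2031 + Q} = \frac{2 \left(607 + A\right)}{2031 + Q}$)
$\sqrt{N{\left(J{\left(13,47 \right)},1199 \right)} - 2412692} = \sqrt{\frac{2 \left(607 + 1199\right)}{2031 + \left(47 + 13\right)} - 2412692} = \sqrt{2 \frac{1}{2031 + 60} \cdot 1806 - 2412692} = \sqrt{2 \cdot \frac{1}{2091} \cdot 1806 - 2412692} = \sqrt{\frac{1204}{697} - 2412692} = \sqrt{- \frac{1681645120}{697}} = \frac{8 i \sqrt{18314166385}}{697}$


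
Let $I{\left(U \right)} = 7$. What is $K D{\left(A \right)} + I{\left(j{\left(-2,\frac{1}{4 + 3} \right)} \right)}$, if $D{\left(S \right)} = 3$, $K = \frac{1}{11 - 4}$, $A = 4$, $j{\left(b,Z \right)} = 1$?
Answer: $\frac{52}{7} \approx 7.4286$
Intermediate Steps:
$K = \frac{1}{7} \approx 0.14286$
$K D{\left(A \right)} + I{\left(j{\left(-2,\frac{1}{4 + 3} \right)} \right)} = \frac{1}{7} \cdot 3 + 7 = \frac{3}{7} + 7 = \frac{52}{7}$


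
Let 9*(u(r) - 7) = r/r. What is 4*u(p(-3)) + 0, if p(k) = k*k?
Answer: 256/9 ≈ 28.444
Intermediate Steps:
p(k) = k²
u(r) = 64/9 (u(r) = 7 + (r/r)/9 = 7 + (⅑)*1 = 7 + ⅑ = 64/9)
4*u(p(-3)) + 0 = 4*(64/9) + 0 = 256/9 + 0 = 256/9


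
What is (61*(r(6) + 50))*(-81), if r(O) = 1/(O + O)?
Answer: -989847/4 ≈ -2.4746e+5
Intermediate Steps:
r(O) = 1/(2*O)
(61*(r(6) + 50))*(-81) = (61*((½)/6 + 50))*(-81) = (61*((½)*(⅙) + 50))*(-81) = (61*(1/12 + 50))*(-81) = (61*(601/12))*(-81) = (36661/12)*(-81) = -989847/4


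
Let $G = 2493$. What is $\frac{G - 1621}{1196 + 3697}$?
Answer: $\frac{872}{4893} \approx 0.17821$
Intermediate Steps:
$\frac{G - 1621}{1196 + 3697} = \frac{2493 - 1621}{1196 + 3697} = \frac{872}{4893}$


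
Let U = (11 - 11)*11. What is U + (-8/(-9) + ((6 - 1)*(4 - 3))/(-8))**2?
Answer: 361/5184 ≈ 0.069637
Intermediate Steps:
U = 0 (U = 0*11 = 0)
U + (-8/(-9) + ((6 - 1)*(4 - 3))/(-8))**2 = 0 + (-8/(-9) + ((6 - 1)*(4 - 3))/(-8))**2 = 0 + (-8*(-1/9) + (5*1)*(-1/8))**2 = 0 + (8/9 + 5*(-1/8))**2 = 0 + (8/9 - 5/8)**2 = 0 + (19/72)**2 = 0 + 361/5184 = 361/5184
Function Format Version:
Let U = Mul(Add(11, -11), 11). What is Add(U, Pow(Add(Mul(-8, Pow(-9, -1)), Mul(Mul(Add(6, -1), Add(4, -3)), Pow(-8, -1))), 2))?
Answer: Rational(361, 5184) ≈ 0.069637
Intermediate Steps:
U = 0 (U = Mul(0, 11) = 0)
Add(U, Pow(Add(Mul(-8, Pow(-9, -1)), Mul(Mul(Add(6, -1), Add(4, -3)), Pow(-8, -1))), 2)) = Add(0, Pow(Add(Mul(-8, Pow(-9, -1)), Mul(Mul(Add(6, -1), Add(4, -3)), Pow(-8, -1))), 2)) = Add(0, Pow(Add(Mul(-8, Rational(-1, 9)), Mul(Mul(5, 1), Rational(-1, 8))), 2)) = Add(0, Pow(Add(Rational(8, 9), Mul(5, Rational(-1, 8))), 2)) = Add(0, Pow(Add(Rational(8, 9), Rational(-5, 8)), 2)) = Add(0, Pow(Rational(19, 72), 2)) = Add(0, Rational(361, 5184)) = Rational(361, 5184)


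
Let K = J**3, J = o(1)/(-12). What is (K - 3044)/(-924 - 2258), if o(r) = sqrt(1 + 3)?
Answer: 657505/687312 ≈ 0.95663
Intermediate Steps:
o(r) = 2 (o(r) = sqrt(4) = 2)
J = -1/6 (J = 2/(-12) = 2*(-1/12) = -1/6 ≈ -0.16667)
K = -1/216 (K = (-1/6)**3 = -1/216 ≈ -0.0046296)
(K - 3044)/(-924 - 2258) = (-1/216 - 3044)/(-924 - 2258) = -657505/216/(-3182) = -657505/216*(-1/3182) = 657505/687312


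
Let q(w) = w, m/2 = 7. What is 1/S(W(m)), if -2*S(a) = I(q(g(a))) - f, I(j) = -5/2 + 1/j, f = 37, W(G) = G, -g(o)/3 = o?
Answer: 21/415 ≈ 0.050602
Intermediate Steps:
m = 14 (m = 2*7 = 14)
g(o) = -3*o
I(j) = -5/2 + 1/j (I(j) = -5*½ + 1/j = -5/2 + 1/j)
S(a) = 79/4 + 1/(6*a) (S(a) = -((-5/2 + 1/(-3*a)) - 1*37)/2 = -((-5/2 - 1/(3*a)) - 37)/2 = -(-79/2 - 1/(3*a))/2 = 79/4 + 1/(6*a))
1/S(W(m)) = 1/((1/12)*(2 + 237*14)/14) = 1/((1/12)*(1/14)*(2 + 3318)) = 1/((1/12)*(1/14)*3320) = 1/(415/21) = 21/415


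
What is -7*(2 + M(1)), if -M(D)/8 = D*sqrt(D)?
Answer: 42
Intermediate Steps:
M(D) = -8*D**(3/2) (M(D) = -8*D*sqrt(D) = -8*D**(3/2))
-7*(2 + M(1)) = -7*(2 - 8*1**(3/2)) = -7*(2 - 8*1) = -7*(2 - 8) = -7*(-6) = 42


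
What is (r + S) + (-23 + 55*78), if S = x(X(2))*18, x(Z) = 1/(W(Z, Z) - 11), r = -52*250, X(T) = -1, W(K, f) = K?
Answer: -17469/2 ≈ -8734.5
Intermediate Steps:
r = -13000
x(Z) = 1/(-11 + Z) (x(Z) = 1/(Z - 11) = 1/(-11 + Z))
S = -3/2 (S = 18/(-11 - 1) = 18/(-12) = -1/12*18 = -3/2 ≈ -1.5000)
(r + S) + (-23 + 55*78) = (-13000 - 3/2) + (-23 + 55*78) = -26003/2 + (-23 + 4290) = -26003/2 + 4267 = -17469/2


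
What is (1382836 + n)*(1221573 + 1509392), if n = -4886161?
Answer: -9567457958625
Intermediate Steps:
(1382836 + n)*(1221573 + 1509392) = (1382836 - 4886161)*(1221573 + 1509392) = -3503325*2730965 = -9567457958625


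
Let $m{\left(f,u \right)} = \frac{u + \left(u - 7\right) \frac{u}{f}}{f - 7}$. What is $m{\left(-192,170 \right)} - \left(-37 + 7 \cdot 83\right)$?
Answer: $- \frac{10395041}{19104} \approx -544.13$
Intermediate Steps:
$m{\left(f,u \right)} = \frac{u + \frac{u \left(-7 + u\right)}{f}}{-7 + f}$ ($m{\left(f,u \right)} = \frac{u + \left(-7 + u\right) \frac{u}{f}}{-7 + f} = \frac{u + \frac{u \left(-7 + u\right)}{f}}{-7 + f}$)
$m{\left(-192,170 \right)} - \left(-37 + 7 \cdot 83\right) = \frac{170 \left(-7 - 192 + 170\right)}{\left(-192\right) \left(-7 - 192\right)} - \left(-37 + 7 \cdot 83\right) = 170 \left(- \frac{1}{192}\right) \frac{1}{-199} \left(-29\right) - \left(-37 + 581\right) = 170 \left(- \frac{1}{192}\right) \left(- \frac{1}{199}\right) \left(-29\right) - 544 = - \frac{2465}{19104} - 544 = - \frac{10395041}{19104}$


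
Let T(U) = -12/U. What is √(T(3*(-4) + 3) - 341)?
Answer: I*√3057/3 ≈ 18.43*I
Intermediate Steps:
√(T(3*(-4) + 3) - 341) = √(-12/(3*(-4) + 3) - 341) = √(-12/(-12 + 3) - 341) = √(-12/(-9) - 341) = √(-12*(-⅑) - 341) = √(4/3 - 341) = √(-1019/3) = I*√3057/3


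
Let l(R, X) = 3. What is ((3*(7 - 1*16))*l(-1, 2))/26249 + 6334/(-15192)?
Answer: -83745859/199387404 ≈ -0.42002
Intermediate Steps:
((3*(7 - 1*16))*l(-1, 2))/26249 + 6334/(-15192) = ((3*(7 - 1*16))*3)/26249 + 6334/(-15192) = ((3*(7 - 16))*3)*(1/26249) + 6334*(-1/15192) = ((3*(-9))*3)*(1/26249) - 3167/7596 = -27*3*(1/26249) - 3167/7596 = -81*1/26249 - 3167/7596 = -81/26249 - 3167/7596 = -83745859/199387404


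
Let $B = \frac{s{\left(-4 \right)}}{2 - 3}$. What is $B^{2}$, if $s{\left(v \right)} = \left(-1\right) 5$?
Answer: $25$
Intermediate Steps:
$s{\left(v \right)} = -5$
$B = 5$ ($B = \frac{1}{2 - 3} \left(-5\right) = \frac{1}{-1} \left(-5\right) = \left(-1\right) \left(-5\right) = 5$)
$B^{2} = 5^{2} = 25$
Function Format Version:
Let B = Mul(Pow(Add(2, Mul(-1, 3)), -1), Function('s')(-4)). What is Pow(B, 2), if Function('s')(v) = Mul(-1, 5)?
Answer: 25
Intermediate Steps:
Function('s')(v) = -5
B = 5 (B = Mul(Pow(Add(2, Mul(-1, 3)), -1), -5) = Mul(Pow(Add(2, -3), -1), -5) = Mul(Pow(-1, -1), -5) = Mul(-1, -5) = 5)
Pow(B, 2) = Pow(5, 2) = 25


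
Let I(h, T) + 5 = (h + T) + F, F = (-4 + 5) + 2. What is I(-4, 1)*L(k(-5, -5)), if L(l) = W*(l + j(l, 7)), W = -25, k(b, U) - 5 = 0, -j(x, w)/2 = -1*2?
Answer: 1125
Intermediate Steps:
F = 3 (F = 1 + 2 = 3)
j(x, w) = 4 (j(x, w) = -(-2)*2 = -2*(-2) = 4)
k(b, U) = 5 (k(b, U) = 5 + 0 = 5)
L(l) = -100 - 25*l (L(l) = -25*(l + 4) = -25*(4 + l) = -100 - 25*l)
I(h, T) = -2 + T + h (I(h, T) = -5 + ((h + T) + 3) = -5 + ((T + h) + 3) = -5 + (3 + T + h) = -2 + T + h)
I(-4, 1)*L(k(-5, -5)) = (-2 + 1 - 4)*(-100 - 25*5) = -5*(-100 - 125) = -5*(-225) = 1125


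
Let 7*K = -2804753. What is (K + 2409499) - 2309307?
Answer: -300487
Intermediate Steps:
K = -400679 (K = (⅐)*(-2804753) = -400679)
(K + 2409499) - 2309307 = (-400679 + 2409499) - 2309307 = 2008820 - 2309307 = -300487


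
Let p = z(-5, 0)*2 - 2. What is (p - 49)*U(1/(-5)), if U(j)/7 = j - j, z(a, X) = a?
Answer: 0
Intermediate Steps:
U(j) = 0 (U(j) = 7*(j - j) = 7*0 = 0)
p = -12 (p = -5*2 - 2 = -10 - 2 = -12)
(p - 49)*U(1/(-5)) = (-12 - 49)*0 = -61*0 = 0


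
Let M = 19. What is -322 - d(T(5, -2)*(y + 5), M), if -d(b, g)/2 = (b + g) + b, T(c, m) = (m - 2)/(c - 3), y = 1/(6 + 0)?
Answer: -976/3 ≈ -325.33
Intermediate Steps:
y = 1/6 ≈ 0.16667
T(c, m) = (-2 + m)/(-3 + c)
d(b, g) = -4*b - 2*g (d(b, g) = -2*((b + g) + b) = -2*(g + 2*b) = -4*b - 2*g)
-322 - d(T(5, -2)*(y + 5), M) = -322 - (-4*(-2 - 2)/(-3 + 5)*(1/6 + 5) - 2*19) = -322 - (-4*-4/2*31/6 - 38) = -322 - (-4*(1/2)*(-4)*31/6 - 38) = -322 - (-(-8)*31/6 - 38) = -322 - (-4*(-31/3) - 38) = -322 - (124/3 - 38) = -322 - 1*10/3 = -322 - 10/3 = -976/3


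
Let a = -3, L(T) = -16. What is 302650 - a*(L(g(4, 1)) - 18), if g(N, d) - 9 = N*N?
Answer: 302548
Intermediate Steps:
g(N, d) = 9 + N² (g(N, d) = 9 + N*N = 9 + N²)
302650 - a*(L(g(4, 1)) - 18) = 302650 - (-3)*(-16 - 18) = 302650 - (-3)*(-34) = 302650 - 1*102 = 302650 - 102 = 302548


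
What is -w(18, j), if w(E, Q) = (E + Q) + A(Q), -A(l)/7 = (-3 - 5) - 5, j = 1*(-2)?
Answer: -107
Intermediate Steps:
j = -2
A(l) = 91 (A(l) = -7*((-3 - 5) - 5) = -7*(-8 - 5) = -7*(-13) = 91)
w(E, Q) = 91 + E + Q (w(E, Q) = (E + Q) + 91 = 91 + E + Q)
-w(18, j) = -(91 + 18 - 2) = -1*107 = -107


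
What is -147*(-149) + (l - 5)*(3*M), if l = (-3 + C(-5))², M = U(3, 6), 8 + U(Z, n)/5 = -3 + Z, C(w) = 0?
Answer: 21423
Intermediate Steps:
U(Z, n) = -55 + 5*Z (U(Z, n) = -40 + 5*(-3 + Z) = -40 + (-15 + 5*Z) = -55 + 5*Z)
M = -40 (M = -55 + 5*3 = -55 + 15 = -40)
l = 9 (l = (-3 + 0)² = (-3)² = 9)
-147*(-149) + (l - 5)*(3*M) = -147*(-149) + (9 - 5)*(3*(-40)) = 21903 + 4*(-120) = 21903 - 480 = 21423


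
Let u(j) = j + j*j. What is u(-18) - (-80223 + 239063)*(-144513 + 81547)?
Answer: 10001519746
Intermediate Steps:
u(j) = j + j**2
u(-18) - (-80223 + 239063)*(-144513 + 81547) = -18*(1 - 18) - (-80223 + 239063)*(-144513 + 81547) = -18*(-17) - 158840*(-62966) = 306 - 1*(-10001519440) = 306 + 10001519440 = 10001519746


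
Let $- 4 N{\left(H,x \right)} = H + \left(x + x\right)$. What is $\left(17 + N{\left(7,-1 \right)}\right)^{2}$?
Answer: $\frac{3969}{16} \approx 248.06$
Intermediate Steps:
$N{\left(H,x \right)} = - \frac{x}{2} - \frac{H}{4}$ ($N{\left(H,x \right)} = - \frac{H + \left(x + x\right)}{4} = - \frac{H + 2 x}{4} = - \frac{x}{2} - \frac{H}{4}$)
$\left(17 + N{\left(7,-1 \right)}\right)^{2} = \left(17 - \frac{5}{4}\right)^{2} = \left(\frac{63}{4}\right)^{2} = \frac{3969}{16}$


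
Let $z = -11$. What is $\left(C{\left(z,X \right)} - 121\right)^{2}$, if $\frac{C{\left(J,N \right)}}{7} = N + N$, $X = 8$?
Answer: $81$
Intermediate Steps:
$C{\left(J,N \right)} = 14 N$ ($C{\left(J,N \right)} = 7 \left(N + N\right) = 7 \cdot 2 N = 14 N$)
$\left(C{\left(z,X \right)} - 121\right)^{2} = \left(14 \cdot 8 - 121\right)^{2} = \left(112 - 121\right)^{2} = \left(-9\right)^{2} = 81$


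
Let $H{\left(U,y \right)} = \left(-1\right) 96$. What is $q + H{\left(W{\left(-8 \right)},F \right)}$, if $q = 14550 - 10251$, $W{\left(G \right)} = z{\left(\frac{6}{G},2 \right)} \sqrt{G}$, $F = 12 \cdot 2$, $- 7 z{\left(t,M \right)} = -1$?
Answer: $4203$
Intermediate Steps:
$z{\left(t,M \right)} = \frac{1}{7}$ ($z{\left(t,M \right)} = \left(- \frac{1}{7}\right) \left(-1\right) = \frac{1}{7}$)
$F = 24$
$W{\left(G \right)} = \frac{\sqrt{G}}{7}$
$H{\left(U,y \right)} = -96$
$q = 4299$
$q + H{\left(W{\left(-8 \right)},F \right)} = 4299 - 96 = 4203$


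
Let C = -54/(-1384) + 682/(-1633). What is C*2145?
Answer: -917744685/1130036 ≈ -812.14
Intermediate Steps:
C = -427853/1130036 (C = -54*(-1/1384) + 682*(-1/1633) = 27/692 - 682/1633 = -427853/1130036 ≈ -0.37862)
C*2145 = -427853/1130036*2145 = -917744685/1130036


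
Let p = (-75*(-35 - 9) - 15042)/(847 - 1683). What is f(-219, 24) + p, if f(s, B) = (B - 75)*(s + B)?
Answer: 219099/22 ≈ 9959.0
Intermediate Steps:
f(s, B) = (-75 + B)*(B + s)
p = 309/22 (p = (-75*(-44) - 15042)/(-836) = (3300 - 15042)*(-1/836) = -11742*(-1/836) = 309/22 ≈ 14.045)
f(-219, 24) + p = (24² - 75*24 - 75*(-219) + 24*(-219)) + 309/22 = (576 - 1800 + 16425 - 5256) + 309/22 = 9945 + 309/22 = 219099/22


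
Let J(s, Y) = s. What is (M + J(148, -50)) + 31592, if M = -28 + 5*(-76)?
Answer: 31332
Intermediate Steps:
M = -408 (M = -28 - 380 = -408)
(M + J(148, -50)) + 31592 = (-408 + 148) + 31592 = -260 + 31592 = 31332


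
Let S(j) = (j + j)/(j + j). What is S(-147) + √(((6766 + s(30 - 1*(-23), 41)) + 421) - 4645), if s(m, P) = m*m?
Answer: 1 + √5351 ≈ 74.151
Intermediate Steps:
s(m, P) = m²
S(j) = 1 (S(j) = (2*j)/((2*j)) = (2*j)*(1/(2*j)) = 1)
S(-147) + √(((6766 + s(30 - 1*(-23), 41)) + 421) - 4645) = 1 + √(((6766 + (30 - 1*(-23))²) + 421) - 4645) = 1 + √(((6766 + (30 + 23)²) + 421) - 4645) = 1 + √(((6766 + 53²) + 421) - 4645) = 1 + √(((6766 + 2809) + 421) - 4645) = 1 + √((9575 + 421) - 4645) = 1 + √(9996 - 4645) = 1 + √5351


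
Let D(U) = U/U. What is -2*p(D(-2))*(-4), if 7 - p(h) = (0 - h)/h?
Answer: 64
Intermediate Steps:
D(U) = 1
p(h) = 8 (p(h) = 7 - (0 - h)/h = 7 - (-h)/h = 7 - 1*(-1) = 7 + 1 = 8)
-2*p(D(-2))*(-4) = -2*8*(-4) = -16*(-4) = 64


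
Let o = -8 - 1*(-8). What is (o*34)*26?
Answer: 0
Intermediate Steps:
o = 0 (o = -8 + 8 = 0)
(o*34)*26 = (0*34)*26 = 0*26 = 0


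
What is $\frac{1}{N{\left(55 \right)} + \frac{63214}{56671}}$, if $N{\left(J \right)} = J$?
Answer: $\frac{56671}{3180119} \approx 0.01782$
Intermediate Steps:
$\frac{1}{N{\left(55 \right)} + \frac{63214}{56671}} = \frac{1}{55 + \frac{63214}{56671}} = \frac{1}{\frac{3180119}{56671}} = \frac{56671}{3180119}$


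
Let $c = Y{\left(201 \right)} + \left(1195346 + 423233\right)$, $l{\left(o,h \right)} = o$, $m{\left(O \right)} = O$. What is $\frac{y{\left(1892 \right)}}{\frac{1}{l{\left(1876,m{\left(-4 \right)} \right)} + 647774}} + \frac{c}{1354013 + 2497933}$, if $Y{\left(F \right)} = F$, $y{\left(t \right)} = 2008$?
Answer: $\frac{2512426386584990}{1925973} \approx 1.3045 \cdot 10^{9}$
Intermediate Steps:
$c = 1618780$ ($c = 201 + \left(1195346 + 423233\right) = 201 + 1618579 = 1618780$)
$\frac{y{\left(1892 \right)}}{\frac{1}{l{\left(1876,m{\left(-4 \right)} \right)} + 647774}} + \frac{c}{1354013 + 2497933} = \frac{2008}{\frac{1}{1876 + 647774}} + \frac{1618780}{1354013 + 2497933} = \frac{2008}{\frac{1}{649650}} + \frac{1618780}{3851946} = 2008 \frac{1}{\frac{1}{649650}} + 1618780 \cdot \frac{1}{3851946} = 2008 \cdot 649650 + \frac{809390}{1925973} = 1304497200 + \frac{809390}{1925973} = \frac{2512426386584990}{1925973}$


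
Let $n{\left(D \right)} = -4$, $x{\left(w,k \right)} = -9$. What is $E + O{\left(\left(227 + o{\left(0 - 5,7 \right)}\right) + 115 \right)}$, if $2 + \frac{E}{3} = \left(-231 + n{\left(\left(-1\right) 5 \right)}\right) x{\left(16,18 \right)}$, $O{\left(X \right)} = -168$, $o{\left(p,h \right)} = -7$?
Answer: $6171$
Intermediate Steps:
$E = 6339$ ($E = -6 + 3 \left(-231 - 4\right) \left(-9\right) = -6 + 3 \left(\left(-235\right) \left(-9\right)\right) = -6 + 3 \cdot 2115 = -6 + 6345 = 6339$)
$E + O{\left(\left(227 + o{\left(0 - 5,7 \right)}\right) + 115 \right)} = 6339 - 168 = 6171$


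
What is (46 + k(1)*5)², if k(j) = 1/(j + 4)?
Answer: 2209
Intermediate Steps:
k(j) = 1/(4 + j)
(46 + k(1)*5)² = (46 + 5/(4 + 1))² = (46 + 5/5)² = (46 + (⅕)*5)² = (46 + 1)² = 47² = 2209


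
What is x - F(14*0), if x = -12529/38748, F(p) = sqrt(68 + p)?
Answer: -12529/38748 - 2*sqrt(17) ≈ -8.5695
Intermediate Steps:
x = -12529/38748 (x = -12529*1/38748 = -12529/38748 ≈ -0.32335)
x - F(14*0) = -12529/38748 - sqrt(68 + 14*0) = -12529/38748 - sqrt(68 + 0) = -12529/38748 - sqrt(68) = -12529/38748 - 2*sqrt(17)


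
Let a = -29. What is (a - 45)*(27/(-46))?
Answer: 999/23 ≈ 43.435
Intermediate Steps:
(a - 45)*(27/(-46)) = (-29 - 45)*(27/(-46)) = -1998*(-1)/46 = -74*(-27/46) = 999/23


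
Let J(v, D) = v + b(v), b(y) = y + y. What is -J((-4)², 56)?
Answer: -48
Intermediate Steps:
b(y) = 2*y
J(v, D) = 3*v (J(v, D) = v + 2*v = 3*v)
-J((-4)², 56) = -3*(-4)² = -3*16 = -1*48 = -48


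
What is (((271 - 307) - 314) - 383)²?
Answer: 537289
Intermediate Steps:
(((271 - 307) - 314) - 383)² = ((-36 - 314) - 383)² = (-350 - 383)² = (-733)² = 537289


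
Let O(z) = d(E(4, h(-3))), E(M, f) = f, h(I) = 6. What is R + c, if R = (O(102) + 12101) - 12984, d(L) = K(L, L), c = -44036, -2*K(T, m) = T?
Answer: -44922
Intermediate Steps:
K(T, m) = -T/2
d(L) = -L/2
O(z) = -3 (O(z) = -½*6 = -3)
R = -886 (R = (-3 + 12101) - 12984 = 12098 - 12984 = -886)
R + c = -886 - 44036 = -44922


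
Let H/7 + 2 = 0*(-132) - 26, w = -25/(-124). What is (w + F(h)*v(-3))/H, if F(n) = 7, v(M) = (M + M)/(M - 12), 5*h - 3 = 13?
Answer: -1861/121520 ≈ -0.015314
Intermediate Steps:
w = 25/124 (w = -25*(-1/124) = 25/124 ≈ 0.20161)
h = 16/5 (h = ⅗ + (⅕)*13 = ⅗ + 13/5 = 16/5 ≈ 3.2000)
v(M) = 2*M/(-12 + M) (v(M) = (2*M)/(-12 + M) = 2*M/(-12 + M))
H = -196 (H = -14 + 7*(0*(-132) - 26) = -14 + 7*(0 - 26) = -14 + 7*(-26) = -14 - 182 = -196)
(w + F(h)*v(-3))/H = (25/124 + 7*(2*(-3)/(-12 - 3)))/(-196) = (25/124 + 7*(2*(-3)/(-15)))*(-1/196) = (25/124 + 7*(2*(-3)*(-1/15)))*(-1/196) = (25/124 + 7*(⅖))*(-1/196) = (25/124 + 14/5)*(-1/196) = (1861/620)*(-1/196) = -1861/121520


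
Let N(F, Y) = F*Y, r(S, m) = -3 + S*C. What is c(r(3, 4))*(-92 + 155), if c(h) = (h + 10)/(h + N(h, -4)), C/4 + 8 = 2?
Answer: -91/5 ≈ -18.200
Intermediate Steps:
C = -24 (C = -32 + 4*2 = -32 + 8 = -24)
r(S, m) = -3 - 24*S (r(S, m) = -3 + S*(-24) = -3 - 24*S)
c(h) = -(10 + h)/(3*h) (c(h) = (h + 10)/(h + h*(-4)) = (10 + h)/(h - 4*h) = (10 + h)/((-3*h)) = (10 + h)*(-1/(3*h)) = -(10 + h)/(3*h))
c(r(3, 4))*(-92 + 155) = ((-10 - (-3 - 24*3))/(3*(-3 - 24*3)))*(-92 + 155) = ((-10 - (-3 - 72))/(3*(-3 - 72)))*63 = ((⅓)*(-10 - 1*(-75))/(-75))*63 = ((⅓)*(-1/75)*(-10 + 75))*63 = ((⅓)*(-1/75)*65)*63 = -13/45*63 = -91/5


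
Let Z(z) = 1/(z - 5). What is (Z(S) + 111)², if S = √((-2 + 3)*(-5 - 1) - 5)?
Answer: (122988*√11 + 171385*I)/(2*(5*√11 + 7*I)) ≈ 12290.0 - 20.427*I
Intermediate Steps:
S = I*√11 (S = √(1*(-6) - 5) = √(-6 - 5) = √(-11) = I*√11 ≈ 3.3166*I)
Z(z) = 1/(-5 + z)
(Z(S) + 111)² = (1/(-5 + I*√11) + 111)² = (111 + 1/(-5 + I*√11))²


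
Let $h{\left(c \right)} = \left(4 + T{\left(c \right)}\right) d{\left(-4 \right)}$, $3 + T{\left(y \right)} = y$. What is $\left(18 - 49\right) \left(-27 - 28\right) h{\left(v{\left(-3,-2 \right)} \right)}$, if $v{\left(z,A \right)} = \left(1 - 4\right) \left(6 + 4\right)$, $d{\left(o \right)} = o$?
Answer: $197780$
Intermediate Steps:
$T{\left(y \right)} = -3 + y$
$v{\left(z,A \right)} = -30$ ($v{\left(z,A \right)} = \left(-3\right) 10 = -30$)
$h{\left(c \right)} = -4 - 4 c$ ($h{\left(c \right)} = \left(4 + \left(-3 + c\right)\right) \left(-4\right) = \left(1 + c\right) \left(-4\right) = -4 - 4 c$)
$\left(18 - 49\right) \left(-27 - 28\right) h{\left(v{\left(-3,-2 \right)} \right)} = \left(18 - 49\right) \left(-27 - 28\right) \left(-4 - -120\right) = \left(-31\right) \left(-55\right) \left(-4 + 120\right) = 1705 \cdot 116 = 197780$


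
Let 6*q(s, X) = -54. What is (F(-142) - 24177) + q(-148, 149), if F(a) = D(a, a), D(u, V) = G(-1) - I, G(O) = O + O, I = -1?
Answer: -24187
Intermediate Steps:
G(O) = 2*O
q(s, X) = -9 (q(s, X) = (⅙)*(-54) = -9)
D(u, V) = -1 (D(u, V) = 2*(-1) - 1*(-1) = -2 + 1 = -1)
F(a) = -1
(F(-142) - 24177) + q(-148, 149) = (-1 - 24177) - 9 = -24178 - 9 = -24187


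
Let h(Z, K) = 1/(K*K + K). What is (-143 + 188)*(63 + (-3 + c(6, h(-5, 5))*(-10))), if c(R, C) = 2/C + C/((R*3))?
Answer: -145805/6 ≈ -24301.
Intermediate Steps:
h(Z, K) = 1/(K + K²) (h(Z, K) = 1/(K² + K) = 1/(K + K²))
c(R, C) = 2/C + C/(3*R) (c(R, C) = 2/C + C/((3*R)) = 2/C + C*(1/(3*R)) = 2/C + C/(3*R))
(-143 + 188)*(63 + (-3 + c(6, h(-5, 5))*(-10))) = (-143 + 188)*(63 + (-3 + (2/((1/(5*(1 + 5)))) + (⅓)*(1/(5*(1 + 5)))/6)*(-10))) = 45*(63 + (-3 + (2/(((⅕)/6)) + (⅓)*((⅕)/6)*(⅙))*(-10))) = 45*(63 + (-3 + (2/(((⅕)*(⅙))) + (⅓)*((⅕)*(⅙))*(⅙))*(-10))) = 45*(63 + (-3 + (2/(1/30) + (⅓)*(1/30)*(⅙))*(-10))) = 45*(63 + (-3 + (2*30 + 1/540)*(-10))) = 45*(63 + (-3 + (60 + 1/540)*(-10))) = 45*(63 + (-3 + (32401/540)*(-10))) = 45*(63 + (-3 - 32401/54)) = 45*(63 - 32563/54) = 45*(-29161/54) = -145805/6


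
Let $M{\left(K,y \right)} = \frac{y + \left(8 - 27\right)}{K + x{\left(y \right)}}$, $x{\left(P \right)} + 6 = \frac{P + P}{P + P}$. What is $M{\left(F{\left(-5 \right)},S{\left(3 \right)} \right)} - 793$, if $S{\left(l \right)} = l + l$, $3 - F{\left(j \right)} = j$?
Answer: $- \frac{2392}{3} \approx -797.33$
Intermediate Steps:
$F{\left(j \right)} = 3 - j$
$x{\left(P \right)} = -5$ ($x{\left(P \right)} = -6 + \frac{P + P}{P + P} = -6 + \frac{2 P}{2 P} = -6 + 2 P \frac{1}{2 P} = -6 + 1 = -5$)
$S{\left(l \right)} = 2 l$
$M{\left(K,y \right)} = \frac{-19 + y}{-5 + K}$ ($M{\left(K,y \right)} = \frac{y + \left(8 - 27\right)}{K - 5} = \frac{y + \left(8 - 27\right)}{-5 + K} = \frac{y - 19}{-5 + K} = \frac{-19 + y}{-5 + K}$)
$M{\left(F{\left(-5 \right)},S{\left(3 \right)} \right)} - 793 = \frac{-19 + 2 \cdot 3}{-5 + \left(3 - -5\right)} - 793 = \frac{-19 + 6}{-5 + \left(3 + 5\right)} - 793 = \frac{1}{-5 + 8} \left(-13\right) - 793 = \frac{1}{3} \left(-13\right) - 793 = - \frac{13}{3} - 793 = - \frac{2392}{3}$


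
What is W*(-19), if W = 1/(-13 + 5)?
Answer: 19/8 ≈ 2.3750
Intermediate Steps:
W = -⅛ (W = 1/(-8) = -⅛ ≈ -0.12500)
W*(-19) = -⅛*(-19) = 19/8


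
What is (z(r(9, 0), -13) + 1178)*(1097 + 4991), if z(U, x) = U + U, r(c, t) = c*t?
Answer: 7171664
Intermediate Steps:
z(U, x) = 2*U
(z(r(9, 0), -13) + 1178)*(1097 + 4991) = (2*(9*0) + 1178)*(1097 + 4991) = (2*0 + 1178)*6088 = (0 + 1178)*6088 = 1178*6088 = 7171664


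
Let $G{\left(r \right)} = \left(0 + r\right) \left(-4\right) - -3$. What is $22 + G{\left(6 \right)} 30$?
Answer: $-608$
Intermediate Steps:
$G{\left(r \right)} = 3 - 4 r$ ($G{\left(r \right)} = r \left(-4\right) + 3 = - 4 r + 3 = 3 - 4 r$)
$22 + G{\left(6 \right)} 30 = 22 + \left(3 - 24\right) 30 = 22 - 630 = -608$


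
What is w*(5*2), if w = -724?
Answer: -7240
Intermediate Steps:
w*(5*2) = -3620*2 = -724*10 = -7240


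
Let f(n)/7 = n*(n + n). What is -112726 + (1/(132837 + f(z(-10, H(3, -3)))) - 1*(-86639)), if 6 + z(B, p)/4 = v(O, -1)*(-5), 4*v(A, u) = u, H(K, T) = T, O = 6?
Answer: -3597162516/137891 ≈ -26087.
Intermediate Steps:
v(A, u) = u/4
z(B, p) = -19 (z(B, p) = -24 + 4*(((¼)*(-1))*(-5)) = -24 + 4*(-¼*(-5)) = -24 + 4*(5/4) = -24 + 5 = -19)
f(n) = 14*n² (f(n) = 7*(n*(n + n)) = 7*(n*(2*n)) = 7*(2*n²) = 14*n²)
-112726 + (1/(132837 + f(z(-10, H(3, -3)))) - 1*(-86639)) = -112726 + (1/(132837 + 14*(-19)²) - 1*(-86639)) = -112726 + (1/(132837 + 14*361) + 86639) = -112726 + (1/(132837 + 5054) + 86639) = -112726 + (1/137891 + 86639) = -112726 + 11946738350/137891 = -3597162516/137891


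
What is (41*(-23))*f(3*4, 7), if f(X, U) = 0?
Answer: 0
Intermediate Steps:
(41*(-23))*f(3*4, 7) = (41*(-23))*0 = -943*0 = 0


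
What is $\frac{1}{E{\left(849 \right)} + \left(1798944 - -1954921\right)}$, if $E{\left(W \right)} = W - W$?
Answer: $\frac{1}{3753865} \approx 2.6639 \cdot 10^{-7}$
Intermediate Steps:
$E{\left(W \right)} = 0$
$\frac{1}{E{\left(849 \right)} + \left(1798944 - -1954921\right)} = \frac{1}{0 + \left(1798944 - -1954921\right)} = \frac{1}{0 + \left(1798944 + 1954921\right)} = \frac{1}{0 + 3753865} = \frac{1}{3753865}$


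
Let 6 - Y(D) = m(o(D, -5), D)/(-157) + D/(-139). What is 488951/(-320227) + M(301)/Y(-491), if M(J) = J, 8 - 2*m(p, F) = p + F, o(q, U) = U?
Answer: 294289283456/4065922219 ≈ 72.380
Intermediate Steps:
m(p, F) = 4 - F/2 - p/2 (m(p, F) = 4 - (p + F)/2 = 4 - (F + p)/2 = 4 + (-F/2 - p/2) = 4 - F/2 - p/2)
Y(D) = 1897/314 + 175*D/43646 (Y(D) = 6 - ((4 - D/2 - ½*(-5))/(-157) + D/(-139)) = 6 - ((4 - D/2 + 5/2)*(-1/157) + D*(-1/139)) = 6 - ((13/2 - D/2)*(-1/157) - D/139) = 6 - ((-13/314 + D/314) - D/139) = 6 - (-13/314 - 175*D/43646) = 6 + (13/314 + 175*D/43646) = 1897/314 + 175*D/43646)
488951/(-320227) + M(301)/Y(-491) = 488951/(-320227) + 301/(1897/314 + (175/43646)*(-491)) = 488951*(-1/320227) + 301/(1897/314 - 85925/43646) = -488951/320227 + 301/(88879/21823) = -488951/320227 + 301*(21823/88879) = -488951/320227 + 938389/12697 = 294289283456/4065922219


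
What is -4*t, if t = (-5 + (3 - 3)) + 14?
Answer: -36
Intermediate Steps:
t = 9 (t = (-5 + 0) + 14 = -5 + 14 = 9)
-4*t = -4*9 = -36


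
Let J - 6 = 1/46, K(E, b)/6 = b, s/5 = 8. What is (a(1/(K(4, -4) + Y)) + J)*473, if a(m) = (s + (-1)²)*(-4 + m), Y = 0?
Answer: -41693531/552 ≈ -75532.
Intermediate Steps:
s = 40 (s = 5*8 = 40)
K(E, b) = 6*b
J = 277/46 (J = 6 + 1/46 = 277/46 ≈ 6.0217)
a(m) = -164 + 41*m (a(m) = (40 + (-1)²)*(-4 + m) = (40 + 1)*(-4 + m) = 41*(-4 + m) = -164 + 41*m)
(a(1/(K(4, -4) + Y)) + J)*473 = ((-164 + 41/(6*(-4) + 0)) + 277/46)*473 = ((-164 + 41/(-24 + 0)) + 277/46)*473 = ((-164 + 41/(-24)) + 277/46)*473 = ((-164 + 41*(-1/24)) + 277/46)*473 = ((-164 - 41/24) + 277/46)*473 = (-3977/24 + 277/46)*473 = -88147/552*473 = -41693531/552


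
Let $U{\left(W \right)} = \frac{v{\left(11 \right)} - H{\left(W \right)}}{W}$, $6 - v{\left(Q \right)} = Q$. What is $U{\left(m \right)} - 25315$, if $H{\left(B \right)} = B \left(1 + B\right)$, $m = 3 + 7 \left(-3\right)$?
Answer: $- \frac{455359}{18} \approx -25298.0$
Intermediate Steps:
$v{\left(Q \right)} = 6 - Q$
$m = -18$ ($m = 3 - 21 = -18$)
$U{\left(W \right)} = \frac{-5 - W \left(1 + W\right)}{W}$ ($U{\left(W \right)} = \frac{\left(6 - 11\right) - W \left(1 + W\right)}{W} = \frac{-5 - W \left(1 + W\right)}{W}$)
$U{\left(m \right)} - 25315 = \left(-1 - -18 - \frac{5}{-18}\right) - 25315 = \left(-1 + 18 - - \frac{5}{18}\right) - 25315 = \left(-1 + 18 + \frac{5}{18}\right) - 25315 = \frac{311}{18} - 25315 = - \frac{455359}{18}$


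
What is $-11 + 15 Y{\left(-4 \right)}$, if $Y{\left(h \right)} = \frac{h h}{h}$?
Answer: $-71$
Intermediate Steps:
$Y{\left(h \right)} = h$ ($Y{\left(h \right)} = \frac{h^{2}}{h} = h$)
$-11 + 15 Y{\left(-4 \right)} = -11 + 15 \left(-4\right) = -11 - 60 = -71$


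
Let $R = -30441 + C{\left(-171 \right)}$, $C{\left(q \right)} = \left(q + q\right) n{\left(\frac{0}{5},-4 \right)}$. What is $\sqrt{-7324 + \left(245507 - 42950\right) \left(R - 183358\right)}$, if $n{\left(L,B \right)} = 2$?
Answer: $i \sqrt{43445040355} \approx 2.0843 \cdot 10^{5} i$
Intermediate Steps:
$C{\left(q \right)} = 4 q$ ($C{\left(q \right)} = \left(q + q\right) 2 = 2 q 2 = 4 q$)
$R = -31125$ ($R = -30441 + 4 \left(-171\right) = -30441 - 684 = -31125$)
$\sqrt{-7324 + \left(245507 - 42950\right) \left(R - 183358\right)} = \sqrt{-7324 + \left(245507 - 42950\right) \left(-31125 - 183358\right)} = \sqrt{-7324 + 202557 \left(-214483\right)} = \sqrt{-7324 - 43445033031} = \sqrt{-43445040355} = i \sqrt{43445040355}$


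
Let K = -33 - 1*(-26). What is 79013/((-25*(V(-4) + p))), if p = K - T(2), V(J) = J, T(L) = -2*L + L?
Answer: 79013/225 ≈ 351.17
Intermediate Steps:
T(L) = -L
K = -7 (K = -33 + 26 = -7)
p = -5 (p = -7 - (-1)*2 = -7 - 1*(-2) = -7 + 2 = -5)
79013/((-25*(V(-4) + p))) = 79013/((-25*(-4 - 5))) = 79013/((-25*(-9))) = 79013/225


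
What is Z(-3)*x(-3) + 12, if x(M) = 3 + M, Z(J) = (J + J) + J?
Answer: 12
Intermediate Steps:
Z(J) = 3*J (Z(J) = 2*J + J = 3*J)
Z(-3)*x(-3) + 12 = (3*(-3))*(3 - 3) + 12 = -9*0 + 12 = 0 + 12 = 12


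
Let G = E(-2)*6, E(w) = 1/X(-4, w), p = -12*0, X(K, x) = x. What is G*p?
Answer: 0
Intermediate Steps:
p = 0
E(w) = 1/w
G = -3 (G = 6/(-2) = -1/2*6 = -3)
G*p = -3*0 = 0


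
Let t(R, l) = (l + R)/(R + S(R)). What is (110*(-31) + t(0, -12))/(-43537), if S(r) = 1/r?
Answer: 3410/43537 ≈ 0.078324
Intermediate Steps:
t(R, l) = (R + l)/(R + 1/R) (t(R, l) = (l + R)/(R + 1/R) = (R + l)/(R + 1/R))
(110*(-31) + t(0, -12))/(-43537) = (110*(-31) + 0*(0 - 12)/(1 + 0²))/(-43537) = (-3410 + 0*(-12)/(1 + 0))*(-1/43537) = (-3410 + 0*(-12)/1)*(-1/43537) = (-3410 + 0*1*(-12))*(-1/43537) = (-3410 + 0)*(-1/43537) = -3410*(-1/43537) = 3410/43537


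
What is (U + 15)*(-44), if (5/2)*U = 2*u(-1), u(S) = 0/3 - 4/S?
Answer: -4004/5 ≈ -800.80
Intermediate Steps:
u(S) = -4/S (u(S) = 0*(1/3) - 4/S = 0 - 4/S = -4/S)
U = 16/5 (U = 2*(2*(-4/(-1)))/5 = 2*(2*(-4*(-1)))/5 = 2*(2*4)/5 = (2/5)*8 = 16/5 ≈ 3.2000)
(U + 15)*(-44) = (16/5 + 15)*(-44) = (91/5)*(-44) = -4004/5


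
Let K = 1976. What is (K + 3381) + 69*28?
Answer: 7289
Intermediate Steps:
(K + 3381) + 69*28 = (1976 + 3381) + 69*28 = 5357 + 1932 = 7289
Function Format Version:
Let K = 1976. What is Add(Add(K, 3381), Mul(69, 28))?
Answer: 7289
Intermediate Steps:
Add(Add(K, 3381), Mul(69, 28)) = Add(Add(1976, 3381), Mul(69, 28)) = Add(5357, 1932) = 7289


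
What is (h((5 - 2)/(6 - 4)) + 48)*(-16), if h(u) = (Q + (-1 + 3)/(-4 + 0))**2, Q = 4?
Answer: -964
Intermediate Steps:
h(u) = 49/4 (h(u) = (4 + (-1 + 3)/(-4 + 0))**2 = (4 + 2/(-4))**2 = (4 + 2*(-1/4))**2 = (4 - 1/2)**2 = (7/2)**2 = 49/4)
(h((5 - 2)/(6 - 4)) + 48)*(-16) = (49/4 + 48)*(-16) = (241/4)*(-16) = -964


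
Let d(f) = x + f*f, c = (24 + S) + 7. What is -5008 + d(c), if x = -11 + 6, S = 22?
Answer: -2204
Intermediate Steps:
c = 53 (c = (24 + 22) + 7 = 46 + 7 = 53)
x = -5
d(f) = -5 + f² (d(f) = -5 + f*f = -5 + f²)
-5008 + d(c) = -5008 + (-5 + 53²) = -5008 + (-5 + 2809) = -5008 + 2804 = -2204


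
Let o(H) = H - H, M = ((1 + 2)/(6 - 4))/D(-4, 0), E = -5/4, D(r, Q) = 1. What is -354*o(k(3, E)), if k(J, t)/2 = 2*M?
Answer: 0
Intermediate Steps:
E = -5/4 (E = -5*¼ = -5/4 ≈ -1.2500)
M = 3/2 (M = ((1 + 2)/(6 - 4))/1 = (3/2)*1 = 3/2 ≈ 1.5000)
k(J, t) = 6 (k(J, t) = 2*(2*(3/2)) = 2*3 = 6)
o(H) = 0
-354*o(k(3, E)) = -354*0 = 0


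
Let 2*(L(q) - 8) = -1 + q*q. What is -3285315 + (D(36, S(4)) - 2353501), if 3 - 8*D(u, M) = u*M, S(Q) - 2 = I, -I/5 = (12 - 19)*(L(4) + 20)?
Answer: -45155327/8 ≈ -5.6444e+6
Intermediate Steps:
L(q) = 15/2 + q²/2 (L(q) = 8 + (-1 + q*q)/2 = 8 + (-1 + q²)/2 = 8 + (-½ + q²/2) = 15/2 + q²/2)
I = 2485/2 (I = -5*(12 - 19)*((15/2 + (½)*4²) + 20) = -(-35)*((15/2 + (½)*16) + 20) = -(-35)*((15/2 + 8) + 20) = -(-35)*(31/2 + 20) = -(-35)*71/2 = -5*(-497/2) = 2485/2 ≈ 1242.5)
S(Q) = 2489/2 (S(Q) = 2 + 2485/2 = 2489/2)
D(u, M) = 3/8 - M*u/8 (D(u, M) = 3/8 - u*M/8 = 3/8 - M*u/8)
-3285315 + (D(36, S(4)) - 2353501) = -3285315 + ((3/8 - ⅛*2489/2*36) - 2353501) = -3285315 + ((3/8 - 22401/4) - 2353501) = -3285315 + (-44799/8 - 2353501) = -3285315 - 18872807/8 = -45155327/8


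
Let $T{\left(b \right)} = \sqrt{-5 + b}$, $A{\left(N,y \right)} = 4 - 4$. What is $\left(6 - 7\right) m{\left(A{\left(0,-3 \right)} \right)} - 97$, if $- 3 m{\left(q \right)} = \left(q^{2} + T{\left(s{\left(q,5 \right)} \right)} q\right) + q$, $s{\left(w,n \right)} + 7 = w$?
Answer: $-97$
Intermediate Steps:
$s{\left(w,n \right)} = -7 + w$
$A{\left(N,y \right)} = 0$
$m{\left(q \right)} = - \frac{q}{3} - \frac{q^{2}}{3} - \frac{q \sqrt{-12 + q}}{3}$ ($m{\left(q \right)} = - \frac{\left(q^{2} + \sqrt{-5 + \left(-7 + q\right)} q\right) + q}{3} = - \frac{\left(q^{2} + \sqrt{-12 + q} q\right) + q}{3} = - \frac{\left(q^{2} + q \sqrt{-12 + q}\right) + q}{3} = - \frac{q + q^{2} + q \sqrt{-12 + q}}{3} = - \frac{q}{3} - \frac{q^{2}}{3} - \frac{q \sqrt{-12 + q}}{3}$)
$\left(6 - 7\right) m{\left(A{\left(0,-3 \right)} \right)} - 97 = \left(6 - 7\right) \left(\left(- \frac{1}{3}\right) 0 \left(1 + 0 + \sqrt{-12 + 0}\right)\right) - 97 = \left(6 - 7\right) \left(\left(- \frac{1}{3}\right) 0 \left(1 + 0 + \sqrt{-12}\right)\right) - 97 = - \frac{\left(-1\right) 0 \left(1 + 0 + 2 i \sqrt{3}\right)}{3} - 97 = - \frac{\left(-1\right) 0 \left(1 + 2 i \sqrt{3}\right)}{3} - 97 = \left(-1\right) 0 - 97 = 0 - 97 = -97$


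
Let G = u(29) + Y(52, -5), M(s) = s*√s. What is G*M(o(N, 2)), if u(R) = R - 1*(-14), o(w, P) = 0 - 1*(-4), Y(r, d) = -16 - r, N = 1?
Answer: -200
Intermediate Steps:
o(w, P) = 4 (o(w, P) = 0 + 4 = 4)
M(s) = s^(3/2)
u(R) = 14 + R (u(R) = R + 14 = 14 + R)
G = -25 (G = (14 + 29) + (-16 - 1*52) = 43 + (-16 - 52) = 43 - 68 = -25)
G*M(o(N, 2)) = -25*4^(3/2) = -25*8 = -200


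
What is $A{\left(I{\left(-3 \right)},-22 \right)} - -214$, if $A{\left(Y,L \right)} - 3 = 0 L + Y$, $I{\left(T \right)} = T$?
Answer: $214$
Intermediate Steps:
$A{\left(Y,L \right)} = 3 + Y$ ($A{\left(Y,L \right)} = 3 + \left(0 L + Y\right) = 3 + \left(0 + Y\right) = 3 + Y$)
$A{\left(I{\left(-3 \right)},-22 \right)} - -214 = \left(3 - 3\right) - -214 = 0 + 214 = 214$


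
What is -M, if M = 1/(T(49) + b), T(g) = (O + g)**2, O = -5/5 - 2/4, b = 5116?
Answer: -4/29489 ≈ -0.00013564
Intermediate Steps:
O = -3/2 (O = -5*1/5 - 2*1/4 = -1 - 1/2 = -3/2 ≈ -1.5000)
T(g) = (-3/2 + g)**2
M = 4/29489 (M = 1/((-3 + 2*49)**2/4 + 5116) = 1/((-3 + 98)**2/4 + 5116) = 1/((1/4)*95**2 + 5116) = 1/((1/4)*9025 + 5116) = 1/(9025/4 + 5116) = 1/(29489/4) = 4/29489 ≈ 0.00013564)
-M = -1*4/29489 = -4/29489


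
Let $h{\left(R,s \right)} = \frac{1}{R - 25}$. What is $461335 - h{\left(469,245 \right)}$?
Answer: $\frac{204832739}{444} \approx 4.6134 \cdot 10^{5}$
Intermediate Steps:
$h{\left(R,s \right)} = \frac{1}{-25 + R}$
$461335 - h{\left(469,245 \right)} = 461335 - \frac{1}{-25 + 469} = 461335 - \frac{1}{444} = \frac{204832739}{444}$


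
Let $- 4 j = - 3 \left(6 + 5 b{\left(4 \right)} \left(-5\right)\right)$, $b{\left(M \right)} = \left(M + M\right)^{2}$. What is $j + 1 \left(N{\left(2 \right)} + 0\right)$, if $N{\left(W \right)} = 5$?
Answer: $- \frac{2381}{2} \approx -1190.5$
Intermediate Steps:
$b{\left(M \right)} = 4 M^{2}$ ($b{\left(M \right)} = \left(2 M\right)^{2} = 4 M^{2}$)
$j = - \frac{2391}{2}$ ($j = - \frac{\left(-3\right) \left(6 + 5 \cdot 4 \cdot 4^{2} \left(-5\right)\right)}{4} = - \frac{\left(-3\right) \left(6 + 5 \cdot 4 \cdot 16 \left(-5\right)\right)}{4} = - \frac{\left(-3\right) \left(6 + 5 \cdot 64 \left(-5\right)\right)}{4} = - \frac{\left(-3\right) \left(6 + 320 \left(-5\right)\right)}{4} = - \frac{\left(-3\right) \left(6 - 1600\right)}{4} = - \frac{\left(-3\right) \left(-1594\right)}{4} = \left(- \frac{1}{4}\right) 4782 = - \frac{2391}{2} \approx -1195.5$)
$j + 1 \left(N{\left(2 \right)} + 0\right) = - \frac{2391}{2} + 1 \left(5 + 0\right) = - \frac{2391}{2} + 1 \cdot 5 = - \frac{2391}{2} + 5 = - \frac{2381}{2}$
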